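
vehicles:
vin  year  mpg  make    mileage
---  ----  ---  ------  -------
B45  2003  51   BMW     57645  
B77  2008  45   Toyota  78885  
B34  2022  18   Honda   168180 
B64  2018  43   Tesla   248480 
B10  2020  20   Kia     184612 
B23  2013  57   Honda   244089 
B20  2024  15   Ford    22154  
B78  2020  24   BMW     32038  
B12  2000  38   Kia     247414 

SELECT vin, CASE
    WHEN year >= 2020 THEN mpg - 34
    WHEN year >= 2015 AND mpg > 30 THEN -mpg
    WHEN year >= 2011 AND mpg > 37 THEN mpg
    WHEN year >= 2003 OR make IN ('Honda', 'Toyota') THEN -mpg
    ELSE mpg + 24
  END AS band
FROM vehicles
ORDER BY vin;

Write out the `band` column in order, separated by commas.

vin=B10: year >= 2020 → -14
vin=B12: ELSE → 62
vin=B20: year >= 2020 → -19
vin=B23: year >= 2011 AND mpg > 37 → 57
vin=B34: year >= 2020 → -16
vin=B45: year >= 2003 OR make IN ('Honda', 'Toyota') → -51
vin=B64: year >= 2015 AND mpg > 30 → -43
vin=B77: year >= 2003 OR make IN ('Honda', 'Toyota') → -45
vin=B78: year >= 2020 → -10

-14, 62, -19, 57, -16, -51, -43, -45, -10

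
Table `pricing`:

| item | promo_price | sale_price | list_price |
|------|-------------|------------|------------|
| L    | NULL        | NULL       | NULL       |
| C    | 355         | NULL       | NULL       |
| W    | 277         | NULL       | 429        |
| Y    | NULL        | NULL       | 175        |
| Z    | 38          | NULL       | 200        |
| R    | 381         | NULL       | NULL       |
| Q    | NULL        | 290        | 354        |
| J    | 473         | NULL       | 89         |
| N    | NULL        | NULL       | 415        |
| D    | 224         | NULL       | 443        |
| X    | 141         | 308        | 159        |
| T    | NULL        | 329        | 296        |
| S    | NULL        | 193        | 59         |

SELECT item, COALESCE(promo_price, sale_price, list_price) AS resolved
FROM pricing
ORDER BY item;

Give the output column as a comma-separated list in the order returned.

355, 224, 473, NULL, 415, 290, 381, 193, 329, 277, 141, 175, 38

item=C: promo_price=355 → 355
item=D: promo_price=224 → 224
item=J: promo_price=473 → 473
item=L: promo_price=NULL, sale_price=NULL, list_price=NULL (all NULL) → NULL
item=N: promo_price=NULL, sale_price=NULL, list_price=415 → 415
item=Q: promo_price=NULL, sale_price=290 → 290
item=R: promo_price=381 → 381
item=S: promo_price=NULL, sale_price=193 → 193
item=T: promo_price=NULL, sale_price=329 → 329
item=W: promo_price=277 → 277
item=X: promo_price=141 → 141
item=Y: promo_price=NULL, sale_price=NULL, list_price=175 → 175
item=Z: promo_price=38 → 38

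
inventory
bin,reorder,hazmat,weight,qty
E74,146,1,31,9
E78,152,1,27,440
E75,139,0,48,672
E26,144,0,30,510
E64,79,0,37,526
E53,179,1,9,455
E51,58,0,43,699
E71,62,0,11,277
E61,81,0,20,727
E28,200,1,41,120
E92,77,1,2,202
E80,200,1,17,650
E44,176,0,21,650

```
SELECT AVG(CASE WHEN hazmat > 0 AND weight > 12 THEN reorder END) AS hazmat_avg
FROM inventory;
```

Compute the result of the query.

bin=E74: ✓ → 146
bin=E78: ✓ → 152
bin=E75: ✗
bin=E26: ✗
bin=E64: ✗
bin=E53: ✗
bin=E51: ✗
bin=E71: ✗
bin=E61: ✗
bin=E28: ✓ → 200
bin=E92: ✗
bin=E80: ✓ → 200
bin=E44: ✗
hazmat_avg = (146 + 152 + 200 + 200) / 4 = 174.5

174.5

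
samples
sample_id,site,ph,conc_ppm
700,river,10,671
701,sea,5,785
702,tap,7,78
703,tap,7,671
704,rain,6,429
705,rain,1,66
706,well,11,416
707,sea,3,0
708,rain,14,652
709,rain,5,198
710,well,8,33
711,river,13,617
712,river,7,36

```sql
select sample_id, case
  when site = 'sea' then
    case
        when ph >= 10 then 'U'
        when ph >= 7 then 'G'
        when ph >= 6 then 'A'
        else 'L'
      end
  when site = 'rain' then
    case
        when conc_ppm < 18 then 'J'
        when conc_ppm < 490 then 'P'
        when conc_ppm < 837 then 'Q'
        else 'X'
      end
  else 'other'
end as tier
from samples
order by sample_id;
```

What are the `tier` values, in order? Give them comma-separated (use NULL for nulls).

sample_id=700: site='river' → outer ELSE → other
sample_id=701: site='sea' → inner[ELSE] → L
sample_id=702: site='tap' → outer ELSE → other
sample_id=703: site='tap' → outer ELSE → other
sample_id=704: site='rain' → inner[conc_ppm < 490] → P
sample_id=705: site='rain' → inner[conc_ppm < 490] → P
sample_id=706: site='well' → outer ELSE → other
sample_id=707: site='sea' → inner[ELSE] → L
sample_id=708: site='rain' → inner[conc_ppm < 837] → Q
sample_id=709: site='rain' → inner[conc_ppm < 490] → P
sample_id=710: site='well' → outer ELSE → other
sample_id=711: site='river' → outer ELSE → other
sample_id=712: site='river' → outer ELSE → other

other, L, other, other, P, P, other, L, Q, P, other, other, other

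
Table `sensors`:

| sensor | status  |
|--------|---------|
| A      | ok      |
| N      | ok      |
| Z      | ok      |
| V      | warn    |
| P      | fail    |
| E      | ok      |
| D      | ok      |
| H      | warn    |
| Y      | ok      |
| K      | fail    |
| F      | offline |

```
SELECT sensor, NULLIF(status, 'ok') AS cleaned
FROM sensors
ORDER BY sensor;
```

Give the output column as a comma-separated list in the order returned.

NULL, NULL, NULL, offline, warn, fail, NULL, fail, warn, NULL, NULL

sensor=A: status=ok vs ok: equal → NULL
sensor=D: status=ok vs ok: equal → NULL
sensor=E: status=ok vs ok: equal → NULL
sensor=F: status=offline vs ok: differ → offline
sensor=H: status=warn vs ok: differ → warn
sensor=K: status=fail vs ok: differ → fail
sensor=N: status=ok vs ok: equal → NULL
sensor=P: status=fail vs ok: differ → fail
sensor=V: status=warn vs ok: differ → warn
sensor=Y: status=ok vs ok: equal → NULL
sensor=Z: status=ok vs ok: equal → NULL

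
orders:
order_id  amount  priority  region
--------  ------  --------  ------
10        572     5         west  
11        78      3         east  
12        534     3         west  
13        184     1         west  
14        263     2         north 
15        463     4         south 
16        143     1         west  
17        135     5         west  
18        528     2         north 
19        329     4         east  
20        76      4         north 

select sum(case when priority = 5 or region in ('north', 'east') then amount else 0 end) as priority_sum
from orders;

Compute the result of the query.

1981

order_id=10: ✓ → 572
order_id=11: ✓ → 78
order_id=12: ✗
order_id=13: ✗
order_id=14: ✓ → 263
order_id=15: ✗
order_id=16: ✗
order_id=17: ✓ → 135
order_id=18: ✓ → 528
order_id=19: ✓ → 329
order_id=20: ✓ → 76
priority_sum = 572 + 78 + 263 + 135 + 528 + 329 + 76 = 1981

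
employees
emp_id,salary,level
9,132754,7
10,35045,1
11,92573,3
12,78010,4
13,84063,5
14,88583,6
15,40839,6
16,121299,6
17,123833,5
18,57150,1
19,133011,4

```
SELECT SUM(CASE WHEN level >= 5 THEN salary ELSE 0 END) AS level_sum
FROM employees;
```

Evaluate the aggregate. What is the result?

emp_id=9: ✓ → 132754
emp_id=10: ✗
emp_id=11: ✗
emp_id=12: ✗
emp_id=13: ✓ → 84063
emp_id=14: ✓ → 88583
emp_id=15: ✓ → 40839
emp_id=16: ✓ → 121299
emp_id=17: ✓ → 123833
emp_id=18: ✗
emp_id=19: ✗
level_sum = 132754 + 84063 + 88583 + 40839 + 121299 + 123833 = 591371

591371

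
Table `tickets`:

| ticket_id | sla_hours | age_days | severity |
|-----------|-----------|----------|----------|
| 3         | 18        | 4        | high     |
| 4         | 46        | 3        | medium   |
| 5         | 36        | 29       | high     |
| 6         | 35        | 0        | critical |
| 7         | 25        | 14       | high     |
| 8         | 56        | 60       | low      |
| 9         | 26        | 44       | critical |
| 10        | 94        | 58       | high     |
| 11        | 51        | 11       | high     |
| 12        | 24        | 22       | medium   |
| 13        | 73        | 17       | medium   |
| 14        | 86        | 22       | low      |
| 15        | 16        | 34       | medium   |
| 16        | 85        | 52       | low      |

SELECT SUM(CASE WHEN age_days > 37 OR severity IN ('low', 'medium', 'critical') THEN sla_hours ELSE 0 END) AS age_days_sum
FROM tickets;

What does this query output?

ticket_id=3: ✗
ticket_id=4: ✓ → 46
ticket_id=5: ✗
ticket_id=6: ✓ → 35
ticket_id=7: ✗
ticket_id=8: ✓ → 56
ticket_id=9: ✓ → 26
ticket_id=10: ✓ → 94
ticket_id=11: ✗
ticket_id=12: ✓ → 24
ticket_id=13: ✓ → 73
ticket_id=14: ✓ → 86
ticket_id=15: ✓ → 16
ticket_id=16: ✓ → 85
age_days_sum = 46 + 35 + 56 + 26 + 94 + 24 + 73 + 86 + 16 + 85 = 541

541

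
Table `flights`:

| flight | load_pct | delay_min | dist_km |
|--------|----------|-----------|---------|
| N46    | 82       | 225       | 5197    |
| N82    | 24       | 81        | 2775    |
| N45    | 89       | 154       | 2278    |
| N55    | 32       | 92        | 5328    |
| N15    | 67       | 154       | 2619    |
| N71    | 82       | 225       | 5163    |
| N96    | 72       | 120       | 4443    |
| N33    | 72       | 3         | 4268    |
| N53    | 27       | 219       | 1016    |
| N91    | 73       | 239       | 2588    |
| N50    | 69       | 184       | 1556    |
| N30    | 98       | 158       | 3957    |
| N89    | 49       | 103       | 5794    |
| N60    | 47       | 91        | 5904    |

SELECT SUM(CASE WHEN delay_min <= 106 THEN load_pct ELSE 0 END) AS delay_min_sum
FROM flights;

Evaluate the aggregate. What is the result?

224

flight=N46: ✗
flight=N82: ✓ → 24
flight=N45: ✗
flight=N55: ✓ → 32
flight=N15: ✗
flight=N71: ✗
flight=N96: ✗
flight=N33: ✓ → 72
flight=N53: ✗
flight=N91: ✗
flight=N50: ✗
flight=N30: ✗
flight=N89: ✓ → 49
flight=N60: ✓ → 47
delay_min_sum = 24 + 32 + 72 + 49 + 47 = 224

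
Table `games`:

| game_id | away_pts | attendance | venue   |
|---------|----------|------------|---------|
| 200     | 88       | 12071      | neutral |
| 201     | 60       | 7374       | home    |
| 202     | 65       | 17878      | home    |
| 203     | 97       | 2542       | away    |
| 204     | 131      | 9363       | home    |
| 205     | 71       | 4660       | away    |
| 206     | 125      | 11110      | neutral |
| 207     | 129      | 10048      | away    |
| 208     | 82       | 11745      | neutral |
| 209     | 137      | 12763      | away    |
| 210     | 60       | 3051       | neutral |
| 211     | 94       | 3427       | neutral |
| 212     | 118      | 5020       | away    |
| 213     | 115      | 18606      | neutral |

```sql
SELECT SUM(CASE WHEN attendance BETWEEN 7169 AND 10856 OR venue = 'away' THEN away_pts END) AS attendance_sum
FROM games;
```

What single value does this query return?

743

game_id=200: ✗
game_id=201: ✓ → 60
game_id=202: ✗
game_id=203: ✓ → 97
game_id=204: ✓ → 131
game_id=205: ✓ → 71
game_id=206: ✗
game_id=207: ✓ → 129
game_id=208: ✗
game_id=209: ✓ → 137
game_id=210: ✗
game_id=211: ✗
game_id=212: ✓ → 118
game_id=213: ✗
attendance_sum = 60 + 97 + 131 + 71 + 129 + 137 + 118 = 743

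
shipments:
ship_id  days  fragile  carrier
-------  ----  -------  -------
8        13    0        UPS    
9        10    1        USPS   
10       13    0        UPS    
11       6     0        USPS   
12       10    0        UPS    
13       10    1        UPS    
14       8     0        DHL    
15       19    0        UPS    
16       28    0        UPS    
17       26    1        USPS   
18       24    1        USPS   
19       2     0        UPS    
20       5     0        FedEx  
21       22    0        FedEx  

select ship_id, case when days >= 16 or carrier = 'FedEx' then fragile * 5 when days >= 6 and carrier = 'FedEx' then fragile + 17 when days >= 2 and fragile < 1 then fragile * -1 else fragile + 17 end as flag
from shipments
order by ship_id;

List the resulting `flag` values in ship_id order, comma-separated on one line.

ship_id=8: days >= 2 and fragile < 1 → 0
ship_id=9: ELSE → 18
ship_id=10: days >= 2 and fragile < 1 → 0
ship_id=11: days >= 2 and fragile < 1 → 0
ship_id=12: days >= 2 and fragile < 1 → 0
ship_id=13: ELSE → 18
ship_id=14: days >= 2 and fragile < 1 → 0
ship_id=15: days >= 16 or carrier = 'FedEx' → 0
ship_id=16: days >= 16 or carrier = 'FedEx' → 0
ship_id=17: days >= 16 or carrier = 'FedEx' → 5
ship_id=18: days >= 16 or carrier = 'FedEx' → 5
ship_id=19: days >= 2 and fragile < 1 → 0
ship_id=20: days >= 16 or carrier = 'FedEx' → 0
ship_id=21: days >= 16 or carrier = 'FedEx' → 0

0, 18, 0, 0, 0, 18, 0, 0, 0, 5, 5, 0, 0, 0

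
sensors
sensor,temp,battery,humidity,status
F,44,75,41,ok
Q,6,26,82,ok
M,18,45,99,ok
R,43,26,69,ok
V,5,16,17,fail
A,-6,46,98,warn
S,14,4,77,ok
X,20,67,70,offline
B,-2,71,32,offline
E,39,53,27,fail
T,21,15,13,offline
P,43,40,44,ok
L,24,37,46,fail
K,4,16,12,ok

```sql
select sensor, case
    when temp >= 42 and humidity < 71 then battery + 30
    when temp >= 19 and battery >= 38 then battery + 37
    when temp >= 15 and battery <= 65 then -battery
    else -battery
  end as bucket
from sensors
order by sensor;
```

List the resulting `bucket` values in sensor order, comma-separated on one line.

sensor=A: ELSE → -46
sensor=B: ELSE → -71
sensor=E: temp >= 19 and battery >= 38 → 90
sensor=F: temp >= 42 and humidity < 71 → 105
sensor=K: ELSE → -16
sensor=L: temp >= 15 and battery <= 65 → -37
sensor=M: temp >= 15 and battery <= 65 → -45
sensor=P: temp >= 42 and humidity < 71 → 70
sensor=Q: ELSE → -26
sensor=R: temp >= 42 and humidity < 71 → 56
sensor=S: ELSE → -4
sensor=T: temp >= 15 and battery <= 65 → -15
sensor=V: ELSE → -16
sensor=X: temp >= 19 and battery >= 38 → 104

-46, -71, 90, 105, -16, -37, -45, 70, -26, 56, -4, -15, -16, 104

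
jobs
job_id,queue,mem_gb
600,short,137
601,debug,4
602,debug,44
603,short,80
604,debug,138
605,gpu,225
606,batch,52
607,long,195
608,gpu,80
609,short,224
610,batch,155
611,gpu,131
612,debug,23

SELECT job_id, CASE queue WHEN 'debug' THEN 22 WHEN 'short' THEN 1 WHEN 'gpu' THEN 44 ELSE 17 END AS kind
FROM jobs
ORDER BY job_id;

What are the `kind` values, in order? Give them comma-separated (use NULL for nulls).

job_id=600: queue='short' → 1
job_id=601: queue='debug' → 22
job_id=602: queue='debug' → 22
job_id=603: queue='short' → 1
job_id=604: queue='debug' → 22
job_id=605: queue='gpu' → 44
job_id=606: ELSE → 17
job_id=607: ELSE → 17
job_id=608: queue='gpu' → 44
job_id=609: queue='short' → 1
job_id=610: ELSE → 17
job_id=611: queue='gpu' → 44
job_id=612: queue='debug' → 22

1, 22, 22, 1, 22, 44, 17, 17, 44, 1, 17, 44, 22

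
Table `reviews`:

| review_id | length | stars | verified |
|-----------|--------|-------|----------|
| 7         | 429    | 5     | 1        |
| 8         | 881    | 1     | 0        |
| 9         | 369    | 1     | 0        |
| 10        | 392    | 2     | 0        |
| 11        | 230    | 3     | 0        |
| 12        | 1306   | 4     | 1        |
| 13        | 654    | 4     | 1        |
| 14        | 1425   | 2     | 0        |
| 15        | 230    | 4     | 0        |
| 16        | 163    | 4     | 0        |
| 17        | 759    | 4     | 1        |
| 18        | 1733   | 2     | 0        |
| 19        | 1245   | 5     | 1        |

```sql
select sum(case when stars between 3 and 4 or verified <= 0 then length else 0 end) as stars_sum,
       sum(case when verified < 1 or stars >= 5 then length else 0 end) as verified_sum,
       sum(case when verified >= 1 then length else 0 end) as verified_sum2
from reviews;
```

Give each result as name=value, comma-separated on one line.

stars_sum=8142, verified_sum=7097, verified_sum2=4393

[stars_sum: stars between 3 and 4 or verified <= 0]
review_id=7: ✗
review_id=8: ✓ → 881
review_id=9: ✓ → 369
review_id=10: ✓ → 392
review_id=11: ✓ → 230
review_id=12: ✓ → 1306
review_id=13: ✓ → 654
review_id=14: ✓ → 1425
review_id=15: ✓ → 230
review_id=16: ✓ → 163
review_id=17: ✓ → 759
review_id=18: ✓ → 1733
review_id=19: ✗
stars_sum = 881 + 369 + 392 + 230 + 1306 + 654 + 1425 + 230 + 163 + 759 + 1733 = 8142
—
[verified_sum: verified < 1 or stars >= 5]
review_id=7: ✓ → 429
review_id=8: ✓ → 881
review_id=9: ✓ → 369
review_id=10: ✓ → 392
review_id=11: ✓ → 230
review_id=12: ✗
review_id=13: ✗
review_id=14: ✓ → 1425
review_id=15: ✓ → 230
review_id=16: ✓ → 163
review_id=17: ✗
review_id=18: ✓ → 1733
review_id=19: ✓ → 1245
verified_sum = 429 + 881 + 369 + 392 + 230 + 1425 + 230 + 163 + 1733 + 1245 = 7097
—
[verified_sum2: verified >= 1]
review_id=7: ✓ → 429
review_id=8: ✗
review_id=9: ✗
review_id=10: ✗
review_id=11: ✗
review_id=12: ✓ → 1306
review_id=13: ✓ → 654
review_id=14: ✗
review_id=15: ✗
review_id=16: ✗
review_id=17: ✓ → 759
review_id=18: ✗
review_id=19: ✓ → 1245
verified_sum2 = 429 + 1306 + 654 + 759 + 1245 = 4393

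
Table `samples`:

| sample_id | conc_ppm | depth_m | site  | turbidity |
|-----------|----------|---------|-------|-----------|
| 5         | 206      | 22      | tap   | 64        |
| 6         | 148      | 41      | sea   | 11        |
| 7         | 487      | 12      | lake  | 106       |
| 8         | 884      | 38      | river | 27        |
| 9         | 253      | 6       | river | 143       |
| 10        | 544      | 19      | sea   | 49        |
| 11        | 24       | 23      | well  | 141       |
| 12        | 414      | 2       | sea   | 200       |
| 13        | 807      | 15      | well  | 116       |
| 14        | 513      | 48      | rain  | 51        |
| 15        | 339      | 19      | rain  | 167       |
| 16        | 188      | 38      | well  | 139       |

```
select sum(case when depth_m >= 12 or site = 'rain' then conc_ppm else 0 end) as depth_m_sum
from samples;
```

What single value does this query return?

sample_id=5: ✓ → 206
sample_id=6: ✓ → 148
sample_id=7: ✓ → 487
sample_id=8: ✓ → 884
sample_id=9: ✗
sample_id=10: ✓ → 544
sample_id=11: ✓ → 24
sample_id=12: ✗
sample_id=13: ✓ → 807
sample_id=14: ✓ → 513
sample_id=15: ✓ → 339
sample_id=16: ✓ → 188
depth_m_sum = 206 + 148 + 487 + 884 + 544 + 24 + 807 + 513 + 339 + 188 = 4140

4140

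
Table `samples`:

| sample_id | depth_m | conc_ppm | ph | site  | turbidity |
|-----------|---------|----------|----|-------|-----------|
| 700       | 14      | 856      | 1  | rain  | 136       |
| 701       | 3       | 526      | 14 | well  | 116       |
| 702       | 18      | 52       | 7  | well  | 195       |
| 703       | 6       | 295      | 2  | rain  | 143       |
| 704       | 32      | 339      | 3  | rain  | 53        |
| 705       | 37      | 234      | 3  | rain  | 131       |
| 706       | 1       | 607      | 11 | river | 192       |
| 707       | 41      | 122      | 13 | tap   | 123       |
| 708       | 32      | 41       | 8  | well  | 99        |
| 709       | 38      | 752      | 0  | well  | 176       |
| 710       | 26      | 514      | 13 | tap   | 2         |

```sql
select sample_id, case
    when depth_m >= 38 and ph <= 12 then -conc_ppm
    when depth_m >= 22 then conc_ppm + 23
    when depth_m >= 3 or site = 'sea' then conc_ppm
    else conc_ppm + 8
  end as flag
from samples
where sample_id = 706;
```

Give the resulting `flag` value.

sample_id = 706: depth_m=1, conc_ppm=607, ph=11, site=river, turbidity=192.
depth_m >= 38 and ph <= 12 → false
depth_m >= 22 → false
depth_m >= 3 or site = 'sea' → false
No prior WHEN matched → ELSE → 615

615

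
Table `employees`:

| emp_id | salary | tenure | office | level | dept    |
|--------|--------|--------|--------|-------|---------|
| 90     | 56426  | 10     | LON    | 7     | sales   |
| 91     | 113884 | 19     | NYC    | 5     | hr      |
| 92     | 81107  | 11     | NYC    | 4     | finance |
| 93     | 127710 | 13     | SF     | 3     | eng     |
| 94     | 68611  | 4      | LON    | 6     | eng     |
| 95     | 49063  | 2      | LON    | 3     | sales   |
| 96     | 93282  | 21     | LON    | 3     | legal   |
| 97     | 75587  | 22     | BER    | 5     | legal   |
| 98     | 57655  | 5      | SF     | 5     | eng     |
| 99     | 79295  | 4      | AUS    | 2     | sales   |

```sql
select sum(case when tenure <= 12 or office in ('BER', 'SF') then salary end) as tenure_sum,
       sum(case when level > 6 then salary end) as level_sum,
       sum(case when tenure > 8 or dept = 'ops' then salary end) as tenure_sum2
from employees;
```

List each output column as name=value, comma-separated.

tenure_sum=595454, level_sum=56426, tenure_sum2=547996

[tenure_sum: tenure <= 12 or office in ('BER', 'SF')]
emp_id=90: ✓ → 56426
emp_id=91: ✗
emp_id=92: ✓ → 81107
emp_id=93: ✓ → 127710
emp_id=94: ✓ → 68611
emp_id=95: ✓ → 49063
emp_id=96: ✗
emp_id=97: ✓ → 75587
emp_id=98: ✓ → 57655
emp_id=99: ✓ → 79295
tenure_sum = 56426 + 81107 + 127710 + 68611 + 49063 + 75587 + 57655 + 79295 = 595454
—
[level_sum: level > 6]
emp_id=90: ✓ → 56426
emp_id=91: ✗
emp_id=92: ✗
emp_id=93: ✗
emp_id=94: ✗
emp_id=95: ✗
emp_id=96: ✗
emp_id=97: ✗
emp_id=98: ✗
emp_id=99: ✗
level_sum = 56426
—
[tenure_sum2: tenure > 8 or dept = 'ops']
emp_id=90: ✓ → 56426
emp_id=91: ✓ → 113884
emp_id=92: ✓ → 81107
emp_id=93: ✓ → 127710
emp_id=94: ✗
emp_id=95: ✗
emp_id=96: ✓ → 93282
emp_id=97: ✓ → 75587
emp_id=98: ✗
emp_id=99: ✗
tenure_sum2 = 56426 + 113884 + 81107 + 127710 + 93282 + 75587 = 547996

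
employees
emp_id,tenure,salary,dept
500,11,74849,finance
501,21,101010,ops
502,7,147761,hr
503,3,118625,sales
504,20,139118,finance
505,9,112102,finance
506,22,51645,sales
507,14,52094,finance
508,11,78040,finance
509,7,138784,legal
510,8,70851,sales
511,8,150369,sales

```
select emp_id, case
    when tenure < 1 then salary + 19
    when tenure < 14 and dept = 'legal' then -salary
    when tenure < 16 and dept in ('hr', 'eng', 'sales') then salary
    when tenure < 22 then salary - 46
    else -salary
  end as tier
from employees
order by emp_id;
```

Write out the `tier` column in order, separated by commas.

emp_id=500: tenure < 22 → 74803
emp_id=501: tenure < 22 → 100964
emp_id=502: tenure < 16 and dept in ('hr', 'eng', 'sales') → 147761
emp_id=503: tenure < 16 and dept in ('hr', 'eng', 'sales') → 118625
emp_id=504: tenure < 22 → 139072
emp_id=505: tenure < 22 → 112056
emp_id=506: ELSE → -51645
emp_id=507: tenure < 22 → 52048
emp_id=508: tenure < 22 → 77994
emp_id=509: tenure < 14 and dept = 'legal' → -138784
emp_id=510: tenure < 16 and dept in ('hr', 'eng', 'sales') → 70851
emp_id=511: tenure < 16 and dept in ('hr', 'eng', 'sales') → 150369

74803, 100964, 147761, 118625, 139072, 112056, -51645, 52048, 77994, -138784, 70851, 150369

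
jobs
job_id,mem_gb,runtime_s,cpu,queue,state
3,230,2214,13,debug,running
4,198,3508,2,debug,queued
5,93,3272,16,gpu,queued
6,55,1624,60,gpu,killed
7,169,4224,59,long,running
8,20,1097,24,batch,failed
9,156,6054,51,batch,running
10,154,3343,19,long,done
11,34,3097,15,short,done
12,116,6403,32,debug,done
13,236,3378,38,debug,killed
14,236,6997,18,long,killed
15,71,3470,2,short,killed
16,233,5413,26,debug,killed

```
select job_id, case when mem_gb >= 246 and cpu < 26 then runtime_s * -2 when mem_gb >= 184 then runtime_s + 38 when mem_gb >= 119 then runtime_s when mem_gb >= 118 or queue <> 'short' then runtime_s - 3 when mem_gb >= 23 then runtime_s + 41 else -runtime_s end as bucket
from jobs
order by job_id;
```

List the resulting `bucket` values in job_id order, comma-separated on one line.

2252, 3546, 3269, 1621, 4224, 1094, 6054, 3343, 3138, 6400, 3416, 7035, 3511, 5451

job_id=3: mem_gb >= 184 → 2252
job_id=4: mem_gb >= 184 → 3546
job_id=5: mem_gb >= 118 or queue <> 'short' → 3269
job_id=6: mem_gb >= 118 or queue <> 'short' → 1621
job_id=7: mem_gb >= 119 → 4224
job_id=8: mem_gb >= 118 or queue <> 'short' → 1094
job_id=9: mem_gb >= 119 → 6054
job_id=10: mem_gb >= 119 → 3343
job_id=11: mem_gb >= 23 → 3138
job_id=12: mem_gb >= 118 or queue <> 'short' → 6400
job_id=13: mem_gb >= 184 → 3416
job_id=14: mem_gb >= 184 → 7035
job_id=15: mem_gb >= 23 → 3511
job_id=16: mem_gb >= 184 → 5451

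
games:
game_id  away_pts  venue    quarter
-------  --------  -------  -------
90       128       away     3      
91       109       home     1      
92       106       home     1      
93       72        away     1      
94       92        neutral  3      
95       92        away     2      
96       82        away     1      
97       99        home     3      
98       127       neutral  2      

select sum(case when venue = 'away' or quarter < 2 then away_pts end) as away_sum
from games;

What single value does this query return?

589

game_id=90: ✓ → 128
game_id=91: ✓ → 109
game_id=92: ✓ → 106
game_id=93: ✓ → 72
game_id=94: ✗
game_id=95: ✓ → 92
game_id=96: ✓ → 82
game_id=97: ✗
game_id=98: ✗
away_sum = 128 + 109 + 106 + 72 + 92 + 82 = 589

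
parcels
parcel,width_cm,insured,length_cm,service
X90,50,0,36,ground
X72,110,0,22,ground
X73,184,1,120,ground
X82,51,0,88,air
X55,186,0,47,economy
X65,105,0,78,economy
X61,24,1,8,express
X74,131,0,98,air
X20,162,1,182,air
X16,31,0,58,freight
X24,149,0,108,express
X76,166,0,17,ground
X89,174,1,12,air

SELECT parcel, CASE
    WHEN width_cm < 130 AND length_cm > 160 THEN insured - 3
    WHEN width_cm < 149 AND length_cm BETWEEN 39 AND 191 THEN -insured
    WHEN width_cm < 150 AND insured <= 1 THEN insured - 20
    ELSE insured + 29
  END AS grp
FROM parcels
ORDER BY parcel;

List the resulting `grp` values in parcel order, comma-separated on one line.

0, 30, -20, 29, -19, 0, -20, 30, 0, 29, 0, 30, -20

parcel=X16: width_cm < 149 AND length_cm BETWEEN 39 AND 191 → 0
parcel=X20: ELSE → 30
parcel=X24: width_cm < 150 AND insured <= 1 → -20
parcel=X55: ELSE → 29
parcel=X61: width_cm < 150 AND insured <= 1 → -19
parcel=X65: width_cm < 149 AND length_cm BETWEEN 39 AND 191 → 0
parcel=X72: width_cm < 150 AND insured <= 1 → -20
parcel=X73: ELSE → 30
parcel=X74: width_cm < 149 AND length_cm BETWEEN 39 AND 191 → 0
parcel=X76: ELSE → 29
parcel=X82: width_cm < 149 AND length_cm BETWEEN 39 AND 191 → 0
parcel=X89: ELSE → 30
parcel=X90: width_cm < 150 AND insured <= 1 → -20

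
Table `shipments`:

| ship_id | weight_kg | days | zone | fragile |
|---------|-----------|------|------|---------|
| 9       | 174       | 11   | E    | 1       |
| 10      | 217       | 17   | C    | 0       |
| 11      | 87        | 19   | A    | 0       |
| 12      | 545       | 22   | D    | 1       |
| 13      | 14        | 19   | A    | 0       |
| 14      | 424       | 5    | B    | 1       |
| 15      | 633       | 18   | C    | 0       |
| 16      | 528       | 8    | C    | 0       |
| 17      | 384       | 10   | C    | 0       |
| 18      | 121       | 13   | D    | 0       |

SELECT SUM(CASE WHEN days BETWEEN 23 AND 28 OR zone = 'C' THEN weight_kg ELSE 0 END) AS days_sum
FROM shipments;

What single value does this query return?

1762

ship_id=9: ✗
ship_id=10: ✓ → 217
ship_id=11: ✗
ship_id=12: ✗
ship_id=13: ✗
ship_id=14: ✗
ship_id=15: ✓ → 633
ship_id=16: ✓ → 528
ship_id=17: ✓ → 384
ship_id=18: ✗
days_sum = 217 + 633 + 528 + 384 = 1762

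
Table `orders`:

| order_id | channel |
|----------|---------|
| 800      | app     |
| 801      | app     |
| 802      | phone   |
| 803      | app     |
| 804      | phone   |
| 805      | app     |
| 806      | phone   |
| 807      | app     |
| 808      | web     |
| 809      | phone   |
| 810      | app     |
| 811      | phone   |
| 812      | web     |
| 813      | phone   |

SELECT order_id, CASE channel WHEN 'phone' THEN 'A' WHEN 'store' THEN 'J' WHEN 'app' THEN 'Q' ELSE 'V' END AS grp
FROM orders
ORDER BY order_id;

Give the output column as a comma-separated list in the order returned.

order_id=800: channel='app' → Q
order_id=801: channel='app' → Q
order_id=802: channel='phone' → A
order_id=803: channel='app' → Q
order_id=804: channel='phone' → A
order_id=805: channel='app' → Q
order_id=806: channel='phone' → A
order_id=807: channel='app' → Q
order_id=808: ELSE → V
order_id=809: channel='phone' → A
order_id=810: channel='app' → Q
order_id=811: channel='phone' → A
order_id=812: ELSE → V
order_id=813: channel='phone' → A

Q, Q, A, Q, A, Q, A, Q, V, A, Q, A, V, A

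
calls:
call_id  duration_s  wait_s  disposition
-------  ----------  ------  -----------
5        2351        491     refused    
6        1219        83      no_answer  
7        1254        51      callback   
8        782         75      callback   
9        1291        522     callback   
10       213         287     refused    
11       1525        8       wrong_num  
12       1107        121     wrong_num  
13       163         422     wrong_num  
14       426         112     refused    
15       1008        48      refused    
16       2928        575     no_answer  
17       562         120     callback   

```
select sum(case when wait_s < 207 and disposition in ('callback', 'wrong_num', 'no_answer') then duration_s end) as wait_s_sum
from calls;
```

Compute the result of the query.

6449

call_id=5: ✗
call_id=6: ✓ → 1219
call_id=7: ✓ → 1254
call_id=8: ✓ → 782
call_id=9: ✗
call_id=10: ✗
call_id=11: ✓ → 1525
call_id=12: ✓ → 1107
call_id=13: ✗
call_id=14: ✗
call_id=15: ✗
call_id=16: ✗
call_id=17: ✓ → 562
wait_s_sum = 1219 + 1254 + 782 + 1525 + 1107 + 562 = 6449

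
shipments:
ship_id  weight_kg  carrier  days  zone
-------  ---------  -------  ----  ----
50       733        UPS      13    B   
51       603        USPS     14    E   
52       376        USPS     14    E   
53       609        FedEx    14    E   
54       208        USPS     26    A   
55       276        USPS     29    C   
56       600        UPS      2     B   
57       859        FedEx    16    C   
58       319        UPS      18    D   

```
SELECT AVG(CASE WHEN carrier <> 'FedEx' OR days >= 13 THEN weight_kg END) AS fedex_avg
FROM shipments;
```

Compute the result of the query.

509.2222222222

ship_id=50: ✓ → 733
ship_id=51: ✓ → 603
ship_id=52: ✓ → 376
ship_id=53: ✓ → 609
ship_id=54: ✓ → 208
ship_id=55: ✓ → 276
ship_id=56: ✓ → 600
ship_id=57: ✓ → 859
ship_id=58: ✓ → 319
fedex_avg = (733 + 603 + 376 + 609 + 208 + 276 + 600 + 859 + 319) / 9 = 509.2222222222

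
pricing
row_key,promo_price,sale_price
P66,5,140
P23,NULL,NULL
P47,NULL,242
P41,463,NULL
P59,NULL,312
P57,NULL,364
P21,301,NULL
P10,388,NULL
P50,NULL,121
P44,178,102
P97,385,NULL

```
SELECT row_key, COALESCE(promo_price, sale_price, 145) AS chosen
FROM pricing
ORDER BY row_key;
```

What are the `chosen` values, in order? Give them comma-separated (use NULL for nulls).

row_key=P10: promo_price=388 → 388
row_key=P21: promo_price=301 → 301
row_key=P23: promo_price=NULL, sale_price=NULL, → literal 145 → 145
row_key=P41: promo_price=463 → 463
row_key=P44: promo_price=178 → 178
row_key=P47: promo_price=NULL, sale_price=242 → 242
row_key=P50: promo_price=NULL, sale_price=121 → 121
row_key=P57: promo_price=NULL, sale_price=364 → 364
row_key=P59: promo_price=NULL, sale_price=312 → 312
row_key=P66: promo_price=5 → 5
row_key=P97: promo_price=385 → 385

388, 301, 145, 463, 178, 242, 121, 364, 312, 5, 385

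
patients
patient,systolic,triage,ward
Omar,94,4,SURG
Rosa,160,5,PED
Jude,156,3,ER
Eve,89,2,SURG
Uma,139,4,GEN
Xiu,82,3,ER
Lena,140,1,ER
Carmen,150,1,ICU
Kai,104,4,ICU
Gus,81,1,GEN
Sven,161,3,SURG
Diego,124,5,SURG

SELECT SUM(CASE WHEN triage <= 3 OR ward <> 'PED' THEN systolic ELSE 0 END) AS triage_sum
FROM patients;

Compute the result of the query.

1320

patient=Omar: ✓ → 94
patient=Rosa: ✗
patient=Jude: ✓ → 156
patient=Eve: ✓ → 89
patient=Uma: ✓ → 139
patient=Xiu: ✓ → 82
patient=Lena: ✓ → 140
patient=Carmen: ✓ → 150
patient=Kai: ✓ → 104
patient=Gus: ✓ → 81
patient=Sven: ✓ → 161
patient=Diego: ✓ → 124
triage_sum = 94 + 156 + 89 + 139 + 82 + 140 + 150 + 104 + 81 + 161 + 124 = 1320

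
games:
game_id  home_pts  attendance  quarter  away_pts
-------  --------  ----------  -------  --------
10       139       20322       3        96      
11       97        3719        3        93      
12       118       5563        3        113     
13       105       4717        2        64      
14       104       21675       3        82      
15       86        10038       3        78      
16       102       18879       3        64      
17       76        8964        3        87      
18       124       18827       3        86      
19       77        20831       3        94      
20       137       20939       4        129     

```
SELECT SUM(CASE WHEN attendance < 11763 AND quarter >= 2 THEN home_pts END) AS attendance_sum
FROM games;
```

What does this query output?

game_id=10: ✗
game_id=11: ✓ → 97
game_id=12: ✓ → 118
game_id=13: ✓ → 105
game_id=14: ✗
game_id=15: ✓ → 86
game_id=16: ✗
game_id=17: ✓ → 76
game_id=18: ✗
game_id=19: ✗
game_id=20: ✗
attendance_sum = 97 + 118 + 105 + 86 + 76 = 482

482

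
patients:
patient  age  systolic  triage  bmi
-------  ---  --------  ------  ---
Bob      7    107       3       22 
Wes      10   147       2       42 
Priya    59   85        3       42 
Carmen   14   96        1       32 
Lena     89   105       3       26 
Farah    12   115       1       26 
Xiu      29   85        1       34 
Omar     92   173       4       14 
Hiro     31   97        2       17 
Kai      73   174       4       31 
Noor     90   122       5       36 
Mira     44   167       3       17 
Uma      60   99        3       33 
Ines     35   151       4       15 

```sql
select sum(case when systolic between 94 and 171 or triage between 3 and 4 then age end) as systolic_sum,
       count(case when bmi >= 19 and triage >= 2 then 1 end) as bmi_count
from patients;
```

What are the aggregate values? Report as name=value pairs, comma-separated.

[systolic_sum: systolic between 94 and 171 or triage between 3 and 4]
patient=Bob: ✓ → 7
patient=Wes: ✓ → 10
patient=Priya: ✓ → 59
patient=Carmen: ✓ → 14
patient=Lena: ✓ → 89
patient=Farah: ✓ → 12
patient=Xiu: ✗
patient=Omar: ✓ → 92
patient=Hiro: ✓ → 31
patient=Kai: ✓ → 73
patient=Noor: ✓ → 90
patient=Mira: ✓ → 44
patient=Uma: ✓ → 60
patient=Ines: ✓ → 35
systolic_sum = 7 + 10 + 59 + 14 + 89 + 12 + 92 + 31 + 73 + 90 + 44 + 60 + 35 = 616
—
[bmi_count: bmi >= 19 and triage >= 2]
patient=Bob: ✓ → 1
patient=Wes: ✓ → 1
patient=Priya: ✓ → 1
patient=Carmen: ✗
patient=Lena: ✓ → 1
patient=Farah: ✗
patient=Xiu: ✗
patient=Omar: ✗
patient=Hiro: ✗
patient=Kai: ✓ → 1
patient=Noor: ✓ → 1
patient=Mira: ✗
patient=Uma: ✓ → 1
patient=Ines: ✗
bmi_count = COUNT(1, 1, 1, 1, 1, 1, 1) = 7

systolic_sum=616, bmi_count=7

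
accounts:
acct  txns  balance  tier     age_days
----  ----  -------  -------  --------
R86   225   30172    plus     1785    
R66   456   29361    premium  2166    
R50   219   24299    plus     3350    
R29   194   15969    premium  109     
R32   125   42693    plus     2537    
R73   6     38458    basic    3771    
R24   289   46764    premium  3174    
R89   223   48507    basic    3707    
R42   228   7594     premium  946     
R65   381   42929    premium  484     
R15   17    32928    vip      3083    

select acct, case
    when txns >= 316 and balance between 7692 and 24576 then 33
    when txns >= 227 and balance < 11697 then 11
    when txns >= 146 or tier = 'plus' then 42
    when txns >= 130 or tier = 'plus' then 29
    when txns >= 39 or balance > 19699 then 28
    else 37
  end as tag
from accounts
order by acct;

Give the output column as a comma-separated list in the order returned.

28, 42, 42, 42, 11, 42, 42, 42, 28, 42, 42

acct=R15: txns >= 39 or balance > 19699 → 28
acct=R24: txns >= 146 or tier = 'plus' → 42
acct=R29: txns >= 146 or tier = 'plus' → 42
acct=R32: txns >= 146 or tier = 'plus' → 42
acct=R42: txns >= 227 and balance < 11697 → 11
acct=R50: txns >= 146 or tier = 'plus' → 42
acct=R65: txns >= 146 or tier = 'plus' → 42
acct=R66: txns >= 146 or tier = 'plus' → 42
acct=R73: txns >= 39 or balance > 19699 → 28
acct=R86: txns >= 146 or tier = 'plus' → 42
acct=R89: txns >= 146 or tier = 'plus' → 42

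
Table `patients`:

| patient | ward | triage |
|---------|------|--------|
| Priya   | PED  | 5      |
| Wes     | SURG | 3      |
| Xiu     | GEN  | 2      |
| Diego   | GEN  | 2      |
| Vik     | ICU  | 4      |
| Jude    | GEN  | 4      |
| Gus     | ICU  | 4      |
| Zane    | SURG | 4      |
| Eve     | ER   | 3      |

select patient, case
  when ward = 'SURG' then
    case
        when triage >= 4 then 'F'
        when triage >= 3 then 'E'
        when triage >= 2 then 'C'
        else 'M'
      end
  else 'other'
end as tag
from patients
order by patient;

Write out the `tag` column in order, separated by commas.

other, other, other, other, other, other, E, other, F

patient=Diego: ward='GEN' → outer ELSE → other
patient=Eve: ward='ER' → outer ELSE → other
patient=Gus: ward='ICU' → outer ELSE → other
patient=Jude: ward='GEN' → outer ELSE → other
patient=Priya: ward='PED' → outer ELSE → other
patient=Vik: ward='ICU' → outer ELSE → other
patient=Wes: ward='SURG' → inner[triage >= 3] → E
patient=Xiu: ward='GEN' → outer ELSE → other
patient=Zane: ward='SURG' → inner[triage >= 4] → F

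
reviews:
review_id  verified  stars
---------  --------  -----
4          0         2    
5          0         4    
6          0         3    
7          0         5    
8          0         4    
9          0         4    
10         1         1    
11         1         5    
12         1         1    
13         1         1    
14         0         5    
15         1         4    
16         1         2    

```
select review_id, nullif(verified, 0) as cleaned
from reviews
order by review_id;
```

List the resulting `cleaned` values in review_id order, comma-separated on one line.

NULL, NULL, NULL, NULL, NULL, NULL, 1, 1, 1, 1, NULL, 1, 1

review_id=4: verified=0 vs 0: equal → NULL
review_id=5: verified=0 vs 0: equal → NULL
review_id=6: verified=0 vs 0: equal → NULL
review_id=7: verified=0 vs 0: equal → NULL
review_id=8: verified=0 vs 0: equal → NULL
review_id=9: verified=0 vs 0: equal → NULL
review_id=10: verified=1 vs 0: differ → 1
review_id=11: verified=1 vs 0: differ → 1
review_id=12: verified=1 vs 0: differ → 1
review_id=13: verified=1 vs 0: differ → 1
review_id=14: verified=0 vs 0: equal → NULL
review_id=15: verified=1 vs 0: differ → 1
review_id=16: verified=1 vs 0: differ → 1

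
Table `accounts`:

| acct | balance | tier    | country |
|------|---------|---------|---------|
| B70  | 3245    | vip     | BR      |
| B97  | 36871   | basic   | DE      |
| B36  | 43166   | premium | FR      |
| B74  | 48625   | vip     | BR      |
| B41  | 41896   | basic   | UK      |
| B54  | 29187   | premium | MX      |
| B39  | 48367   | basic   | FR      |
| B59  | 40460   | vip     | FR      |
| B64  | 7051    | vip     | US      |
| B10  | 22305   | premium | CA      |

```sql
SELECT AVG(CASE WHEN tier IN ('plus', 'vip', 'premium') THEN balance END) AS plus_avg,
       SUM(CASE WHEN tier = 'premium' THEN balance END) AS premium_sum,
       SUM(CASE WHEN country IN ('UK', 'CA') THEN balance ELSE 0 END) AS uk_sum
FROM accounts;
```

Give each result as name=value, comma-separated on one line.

[plus_avg: tier IN ('plus', 'vip', 'premium')]
acct=B70: ✓ → 3245
acct=B97: ✗
acct=B36: ✓ → 43166
acct=B74: ✓ → 48625
acct=B41: ✗
acct=B54: ✓ → 29187
acct=B39: ✗
acct=B59: ✓ → 40460
acct=B64: ✓ → 7051
acct=B10: ✓ → 22305
plus_avg = (3245 + 43166 + 48625 + 29187 + 40460 + 7051 + 22305) / 7 = 27719.8571428571
—
[premium_sum: tier = 'premium']
acct=B70: ✗
acct=B97: ✗
acct=B36: ✓ → 43166
acct=B74: ✗
acct=B41: ✗
acct=B54: ✓ → 29187
acct=B39: ✗
acct=B59: ✗
acct=B64: ✗
acct=B10: ✓ → 22305
premium_sum = 43166 + 29187 + 22305 = 94658
—
[uk_sum: country IN ('UK', 'CA')]
acct=B70: ✗
acct=B97: ✗
acct=B36: ✗
acct=B74: ✗
acct=B41: ✓ → 41896
acct=B54: ✗
acct=B39: ✗
acct=B59: ✗
acct=B64: ✗
acct=B10: ✓ → 22305
uk_sum = 41896 + 22305 = 64201

plus_avg=27719.8571428571, premium_sum=94658, uk_sum=64201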